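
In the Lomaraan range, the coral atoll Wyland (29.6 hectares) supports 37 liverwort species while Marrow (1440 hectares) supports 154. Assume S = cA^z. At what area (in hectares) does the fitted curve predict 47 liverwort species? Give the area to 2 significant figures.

z = ln(154/37) / ln(1440/29.6) = 1.4260 / 3.8846 = 0.3671
c = 37 / 29.6^0.3671 = 37 / 3.468 = 10.67
A = (47/10.67)^(1/0.3671) ⇒ ln A = ln(4.406)/0.3671 = 4.0395
A = e^4.0395 ≈ 56.8 hectares

57 hectares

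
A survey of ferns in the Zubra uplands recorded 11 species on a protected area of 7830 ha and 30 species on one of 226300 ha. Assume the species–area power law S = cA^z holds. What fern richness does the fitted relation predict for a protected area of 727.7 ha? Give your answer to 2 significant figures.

z = ln(30/11) / ln(226300/7830) = 1.0033 / 3.3639 = 0.2983
c = 11 / 7830^0.2983 = 11 / 14.5 = 0.7587
S₃ = 0.7587 × 727.7^0.2983 = 0.7587 × 7.138 ≈ 5.416

5.4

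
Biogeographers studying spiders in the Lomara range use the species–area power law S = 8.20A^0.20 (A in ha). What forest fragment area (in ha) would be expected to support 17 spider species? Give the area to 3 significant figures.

17 = 8.2 × A^0.2  ⇒  A^0.2 = 17/8.2 = 2.073
ln A = ln(2.073) / 0.2 = 0.7291 / 0.2 = 3.6454
A = e^3.6454 ≈ 38.3 ha

38.3 ha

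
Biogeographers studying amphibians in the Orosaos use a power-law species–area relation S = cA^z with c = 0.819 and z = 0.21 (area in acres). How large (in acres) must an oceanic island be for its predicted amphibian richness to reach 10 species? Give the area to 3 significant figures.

10 = 0.819 × A^0.21  ⇒  A^0.21 = 10/0.819 = 12.21
ln A = ln(12.21) / 0.21 = 2.5023 / 0.21 = 11.9155
A = e^11.9155 ≈ 149568 acres

150000 acres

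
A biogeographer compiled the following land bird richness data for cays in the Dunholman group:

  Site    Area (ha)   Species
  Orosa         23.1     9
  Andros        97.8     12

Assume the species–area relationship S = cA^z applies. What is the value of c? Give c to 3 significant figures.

4.81

z = ln(S₂/S₁) / ln(A₂/A₁) = ln(12/9) / ln(97.8/23.1) = 0.2877 / 1.4431 = 0.1994
c = S₁ / A₁^z = 9 / 23.1^0.1994 = 9 / 1.87 = 4.813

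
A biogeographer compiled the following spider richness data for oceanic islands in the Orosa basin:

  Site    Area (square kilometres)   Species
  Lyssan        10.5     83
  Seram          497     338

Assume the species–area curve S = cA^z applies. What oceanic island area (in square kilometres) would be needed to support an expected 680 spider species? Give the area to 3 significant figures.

z = ln(338/83) / ln(497/10.5) = 1.4042 / 3.8572 = 0.3640
c = 83 / 10.5^0.3640 = 83 / 2.354 = 35.26
A = (680/35.26)^(1/0.3640) ⇒ ln A = ln(19.28)/0.3640 = 8.1288
A = e^8.1288 ≈ 3391 square kilometres

3390 square kilometres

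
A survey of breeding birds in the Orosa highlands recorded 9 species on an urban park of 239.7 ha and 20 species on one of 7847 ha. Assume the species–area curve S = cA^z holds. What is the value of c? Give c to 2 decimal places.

2.57

z = ln(S₂/S₁) / ln(A₂/A₁) = ln(20/9) / ln(7847/239.7) = 0.7985 / 3.4885 = 0.2289
c = S₁ / A₁^z = 9 / 239.7^0.2289 = 9 / 3.505 = 2.568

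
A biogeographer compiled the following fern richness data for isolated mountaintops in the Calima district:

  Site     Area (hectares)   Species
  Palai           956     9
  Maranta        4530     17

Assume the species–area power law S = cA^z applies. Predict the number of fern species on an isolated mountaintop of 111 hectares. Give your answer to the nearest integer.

4

z = ln(17/9) / ln(4530/956) = 0.6360 / 1.5557 = 0.4088
c = 9 / 956^0.4088 = 9 / 16.54 = 0.5443
S₃ = 0.5443 × 111^0.4088 = 0.5443 × 6.857 ≈ 3.732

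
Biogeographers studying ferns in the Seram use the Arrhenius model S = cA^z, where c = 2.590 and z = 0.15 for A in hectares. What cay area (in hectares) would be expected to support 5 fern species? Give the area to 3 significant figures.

80.3 hectares

5 = 2.59 × A^0.15  ⇒  A^0.15 = 5/2.59 = 1.931
ln A = ln(1.931) / 0.15 = 0.6578 / 0.15 = 4.3852
A = e^4.3852 ≈ 80.25 hectares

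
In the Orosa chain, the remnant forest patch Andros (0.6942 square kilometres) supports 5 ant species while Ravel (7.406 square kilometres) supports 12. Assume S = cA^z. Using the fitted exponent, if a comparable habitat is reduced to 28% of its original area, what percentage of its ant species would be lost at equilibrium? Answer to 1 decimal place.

37.5%

z = ln(12/5) / ln(7.406/0.6942) = 0.8755 / 2.3673 = 0.3698
S_new/S_old = (A_new/A_old)^z = 0.28^0.3698 = exp(0.3698 × -1.2730) = 0.6245
Fraction lost = 1 − 0.6245 = 0.3755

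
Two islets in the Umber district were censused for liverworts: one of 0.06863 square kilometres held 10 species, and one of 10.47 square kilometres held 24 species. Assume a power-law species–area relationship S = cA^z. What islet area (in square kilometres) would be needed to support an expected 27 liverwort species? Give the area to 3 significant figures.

z = ln(24/10) / ln(10.47/0.06863) = 0.8755 / 5.0275 = 0.1741
c = 10 / 0.06863^0.1741 = 10 / 0.6272 = 15.94
A = (27/15.94)^(1/0.1741) ⇒ ln A = ln(1.693)/0.1741 = 3.0249
A = e^3.0249 ≈ 20.59 square kilometres

20.6 square kilometres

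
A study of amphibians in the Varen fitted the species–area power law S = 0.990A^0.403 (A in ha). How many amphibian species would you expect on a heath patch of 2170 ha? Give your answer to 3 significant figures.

S = 0.99 × 2170^0.403
ln S = ln 0.99 + 0.403 × ln 2170 = -0.0101 + 0.403 × 7.6825 = 3.0860
S = e^3.0860 ≈ 21.89

21.9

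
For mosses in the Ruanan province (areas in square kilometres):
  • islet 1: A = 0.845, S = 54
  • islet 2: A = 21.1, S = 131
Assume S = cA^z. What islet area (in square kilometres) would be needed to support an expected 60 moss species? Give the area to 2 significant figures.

1.2 square kilometres

z = ln(131/54) / ln(21.1/0.845) = 0.8862 / 3.2177 = 0.2754
c = 54 / 0.845^0.2754 = 54 / 0.9547 = 56.56
A = (60/56.56)^(1/0.2754) ⇒ ln A = ln(1.061)/0.2754 = 0.2141
A = e^0.2141 ≈ 1.239 square kilometres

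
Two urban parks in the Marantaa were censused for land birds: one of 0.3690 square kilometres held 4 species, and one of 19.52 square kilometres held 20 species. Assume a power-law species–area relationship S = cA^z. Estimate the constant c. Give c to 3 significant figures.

z = ln(S₂/S₁) / ln(A₂/A₁) = ln(20/4) / ln(19.52/0.369) = 1.6094 / 3.9684 = 0.4056
c = S₁ / A₁^z = 4 / 0.369^0.4056 = 4 / 0.6674 = 5.993

5.99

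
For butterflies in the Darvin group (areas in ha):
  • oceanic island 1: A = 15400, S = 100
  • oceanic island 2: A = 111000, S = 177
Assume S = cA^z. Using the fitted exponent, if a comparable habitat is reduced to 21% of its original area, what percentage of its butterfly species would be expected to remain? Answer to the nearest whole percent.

z = ln(177/100) / ln(111000/15400) = 0.5710 / 1.9752 = 0.2891
S_new/S_old = (A_new/A_old)^z = 0.21^0.2891 = exp(0.2891 × -1.5606) = 0.6369

64%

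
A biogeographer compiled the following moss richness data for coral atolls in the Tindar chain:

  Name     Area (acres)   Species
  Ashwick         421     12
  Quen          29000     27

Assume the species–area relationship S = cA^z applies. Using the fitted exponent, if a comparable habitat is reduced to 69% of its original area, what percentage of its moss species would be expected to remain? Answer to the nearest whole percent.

93%

z = ln(27/12) / ln(29000/421) = 0.8109 / 4.2324 = 0.1916
S_new/S_old = (A_new/A_old)^z = 0.69^0.1916 = exp(0.1916 × -0.3711) = 0.9314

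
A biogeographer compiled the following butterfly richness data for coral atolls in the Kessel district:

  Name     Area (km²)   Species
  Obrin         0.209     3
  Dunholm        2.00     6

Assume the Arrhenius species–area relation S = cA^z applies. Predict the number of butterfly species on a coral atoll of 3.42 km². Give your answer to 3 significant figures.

z = ln(6/3) / ln(2/0.209) = 0.6931 / 2.2586 = 0.3069
c = 3 / 0.209^0.3069 = 3 / 0.6185 = 4.85
S₃ = 4.85 × 3.42^0.3069 = 4.85 × 1.458 ≈ 7.074

7.07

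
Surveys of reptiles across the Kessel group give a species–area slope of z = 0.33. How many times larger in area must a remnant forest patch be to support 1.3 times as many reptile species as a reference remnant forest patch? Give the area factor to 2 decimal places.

(A₂/A₁)^0.33 = 1.3, so A₂/A₁ = 1.3^(1/0.33) = 1.3^3.03
ln(A₂/A₁) = ln 1.3 / 0.33 = 0.2624 / 0.33 = 0.7950
A₂/A₁ = e^0.7950 ≈ 2.215

2.21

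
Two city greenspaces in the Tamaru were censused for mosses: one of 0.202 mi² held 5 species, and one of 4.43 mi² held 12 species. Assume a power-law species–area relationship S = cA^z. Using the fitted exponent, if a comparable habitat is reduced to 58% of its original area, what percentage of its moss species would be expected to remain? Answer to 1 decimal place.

z = ln(12/5) / ln(4.43/0.202) = 0.8755 / 3.0879 = 0.2835
S_new/S_old = (A_new/A_old)^z = 0.58^0.2835 = exp(0.2835 × -0.5447) = 0.8569

85.7%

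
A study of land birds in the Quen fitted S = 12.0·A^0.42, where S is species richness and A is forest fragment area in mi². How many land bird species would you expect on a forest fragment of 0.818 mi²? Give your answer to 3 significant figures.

11.0

S = 12 × 0.818^0.42
ln S = ln 12 + 0.42 × ln 0.818 = 2.4849 + 0.42 × -0.2009 = 2.4005
S = e^2.4005 ≈ 11.03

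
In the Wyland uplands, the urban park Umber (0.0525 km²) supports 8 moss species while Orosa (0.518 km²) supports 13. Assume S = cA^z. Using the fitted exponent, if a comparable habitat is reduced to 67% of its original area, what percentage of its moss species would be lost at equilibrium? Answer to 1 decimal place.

8.1%

z = ln(13/8) / ln(0.518/0.0525) = 0.4855 / 2.2892 = 0.2121
S_new/S_old = (A_new/A_old)^z = 0.67^0.2121 = exp(0.2121 × -0.4005) = 0.9186
Fraction lost = 1 − 0.9186 = 0.08143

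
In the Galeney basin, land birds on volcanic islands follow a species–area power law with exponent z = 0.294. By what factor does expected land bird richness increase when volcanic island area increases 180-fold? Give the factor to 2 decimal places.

4.60

S₂/S₁ = (A₂/A₁)^z = 180^0.294
ln(S₂/S₁) = 0.294 × ln 180 = 0.294 × 5.1930 = 1.5267
S₂/S₁ = e^1.5267 ≈ 4.603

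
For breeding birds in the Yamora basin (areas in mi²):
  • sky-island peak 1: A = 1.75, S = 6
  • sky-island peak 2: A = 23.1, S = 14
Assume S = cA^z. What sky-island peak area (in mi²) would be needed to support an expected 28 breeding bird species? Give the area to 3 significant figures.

z = ln(14/6) / ln(23.1/1.75) = 0.8473 / 2.5802 = 0.3284
c = 6 / 1.75^0.3284 = 6 / 1.202 = 4.993
A = (28/4.993)^(1/0.3284) ⇒ ln A = ln(5.608)/0.3284 = 5.2506
A = e^5.2506 ≈ 190.7 mi²

191 mi²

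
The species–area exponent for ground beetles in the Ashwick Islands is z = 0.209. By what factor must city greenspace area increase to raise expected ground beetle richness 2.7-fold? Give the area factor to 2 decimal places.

115.86

(A₂/A₁)^0.209 = 2.7, so A₂/A₁ = 2.7^(1/0.209) = 2.7^4.785
ln(A₂/A₁) = ln 2.7 / 0.209 = 0.9933 / 0.209 = 4.7524
A₂/A₁ = e^4.7524 ≈ 115.9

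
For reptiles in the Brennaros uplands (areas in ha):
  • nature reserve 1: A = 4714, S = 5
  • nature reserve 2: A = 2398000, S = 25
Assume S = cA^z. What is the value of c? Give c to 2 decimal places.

0.56

z = ln(S₂/S₁) / ln(A₂/A₁) = ln(25/5) / ln(2398000/4714) = 1.6094 / 6.2319 = 0.2583
c = S₁ / A₁^z = 5 / 4714^0.2583 = 5 / 8.886 = 0.5627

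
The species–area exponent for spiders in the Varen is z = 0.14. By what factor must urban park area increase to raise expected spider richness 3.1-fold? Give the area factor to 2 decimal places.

(A₂/A₁)^0.14 = 3.1, so A₂/A₁ = 3.1^(1/0.14) = 3.1^7.143
ln(A₂/A₁) = ln 3.1 / 0.14 = 1.1314 / 0.14 = 8.0814
A₂/A₁ = e^8.0814 ≈ 3234

3233.90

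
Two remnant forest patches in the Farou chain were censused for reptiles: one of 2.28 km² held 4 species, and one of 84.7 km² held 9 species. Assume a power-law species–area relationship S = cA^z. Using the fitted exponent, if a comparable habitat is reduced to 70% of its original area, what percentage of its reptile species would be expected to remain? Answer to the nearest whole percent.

z = ln(9/4) / ln(84.7/2.28) = 0.8109 / 3.6149 = 0.2243
S_new/S_old = (A_new/A_old)^z = 0.7^0.2243 = exp(0.2243 × -0.3567) = 0.9231

92%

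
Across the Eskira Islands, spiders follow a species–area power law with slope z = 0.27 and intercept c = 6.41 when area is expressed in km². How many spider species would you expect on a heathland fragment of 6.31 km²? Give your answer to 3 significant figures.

S = 6.41 × 6.31^0.27
ln S = ln 6.41 + 0.27 × ln 6.31 = 1.8579 + 0.27 × 1.8421 = 2.3552
S = e^2.3552 ≈ 10.54

10.5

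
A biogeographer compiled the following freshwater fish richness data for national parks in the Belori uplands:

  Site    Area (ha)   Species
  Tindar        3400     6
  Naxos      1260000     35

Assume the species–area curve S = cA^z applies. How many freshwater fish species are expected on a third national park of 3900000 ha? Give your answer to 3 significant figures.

z = ln(35/6) / ln(1260000/3400) = 1.7636 / 5.9151 = 0.2982
c = 6 / 3400^0.2982 = 6 / 11.3 = 0.5312
S₃ = 0.5312 × 3900000^0.2982 = 0.5312 × 92.28 ≈ 49.02

49.0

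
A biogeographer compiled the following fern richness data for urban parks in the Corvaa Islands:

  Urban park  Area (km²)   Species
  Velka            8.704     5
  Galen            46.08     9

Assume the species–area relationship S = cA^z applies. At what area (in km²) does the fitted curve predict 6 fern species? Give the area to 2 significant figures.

z = ln(9/5) / ln(46.08/8.704) = 0.5878 / 1.6666 = 0.3527
c = 5 / 8.704^0.3527 = 5 / 2.145 = 2.331
A = (6/2.331)^(1/0.3527) ⇒ ln A = ln(2.574)/0.3527 = 2.6807
A = e^2.6807 ≈ 14.6 km²

15 km²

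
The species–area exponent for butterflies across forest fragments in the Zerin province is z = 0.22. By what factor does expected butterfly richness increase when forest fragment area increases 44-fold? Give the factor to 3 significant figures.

2.30

S₂/S₁ = (A₂/A₁)^z = 44^0.22
ln(S₂/S₁) = 0.22 × ln 44 = 0.22 × 3.7842 = 0.8325
S₂/S₁ = e^0.8325 ≈ 2.299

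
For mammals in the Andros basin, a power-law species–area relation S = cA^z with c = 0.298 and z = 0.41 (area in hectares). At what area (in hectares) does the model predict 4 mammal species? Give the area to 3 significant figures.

4 = 0.298 × A^0.41  ⇒  A^0.41 = 4/0.298 = 13.42
ln A = ln(13.42) / 0.41 = 2.5970 / 0.41 = 6.3340
A = e^6.3340 ≈ 563.4 hectares

563 hectares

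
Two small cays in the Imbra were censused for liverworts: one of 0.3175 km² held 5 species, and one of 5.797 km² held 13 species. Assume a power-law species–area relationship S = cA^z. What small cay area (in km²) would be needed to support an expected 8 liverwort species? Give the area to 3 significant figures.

z = ln(13/5) / ln(5.797/0.3175) = 0.9555 / 2.9046 = 0.3290
c = 5 / 0.3175^0.3290 = 5 / 0.6856 = 7.293
A = (8/7.293)^(1/0.3290) ⇒ ln A = ln(1.097)/0.3290 = 0.2815
A = e^0.2815 ≈ 1.325 km²

1.33 km²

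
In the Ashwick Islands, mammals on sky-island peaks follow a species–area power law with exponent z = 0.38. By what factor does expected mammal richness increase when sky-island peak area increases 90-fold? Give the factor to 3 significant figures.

5.53

S₂/S₁ = (A₂/A₁)^z = 90^0.38
ln(S₂/S₁) = 0.38 × ln 90 = 0.38 × 4.4998 = 1.7099
S₂/S₁ = e^1.7099 ≈ 5.529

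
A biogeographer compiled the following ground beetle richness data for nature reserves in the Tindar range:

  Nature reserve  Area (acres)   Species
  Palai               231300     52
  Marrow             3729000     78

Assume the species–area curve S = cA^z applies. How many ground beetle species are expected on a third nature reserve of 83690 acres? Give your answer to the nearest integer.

z = ln(78/52) / ln(3729000/231300) = 0.4055 / 2.7802 = 0.1458
c = 52 / 231300^0.1458 = 52 / 6.058 = 8.584
S₃ = 8.584 × 83690^0.1458 = 8.584 × 5.223 ≈ 44.83

45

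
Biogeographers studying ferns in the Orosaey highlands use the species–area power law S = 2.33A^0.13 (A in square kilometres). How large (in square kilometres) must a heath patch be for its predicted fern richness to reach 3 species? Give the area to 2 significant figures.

3 = 2.33 × A^0.13  ⇒  A^0.13 = 3/2.33 = 1.288
ln A = ln(1.288) / 0.13 = 0.2527 / 0.13 = 1.9442
A = e^1.9442 ≈ 6.988 square kilometres

7.0 square kilometres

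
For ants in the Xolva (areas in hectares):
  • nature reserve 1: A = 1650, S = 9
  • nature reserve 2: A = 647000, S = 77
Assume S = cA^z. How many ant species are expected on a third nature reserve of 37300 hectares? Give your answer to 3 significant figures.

z = ln(77/9) / ln(647000/1650) = 2.1466 / 5.9716 = 0.3595
c = 9 / 1650^0.3595 = 9 / 14.34 = 0.6276
S₃ = 0.6276 × 37300^0.3595 = 0.6276 × 43.99 ≈ 27.61

27.6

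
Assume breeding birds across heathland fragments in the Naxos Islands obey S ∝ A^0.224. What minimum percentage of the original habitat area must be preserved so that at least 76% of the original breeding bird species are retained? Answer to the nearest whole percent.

29%

Need (A_new/A_old)^0.224 = 0.76, so A_new/A_old = 0.76^(1/0.224) = 0.76^4.464
ln(A_new/A_old) = ln 0.76 / 0.224 = -0.2744 / 0.224 = -1.2252
A_new/A_old = e^-1.2252 ≈ 0.2937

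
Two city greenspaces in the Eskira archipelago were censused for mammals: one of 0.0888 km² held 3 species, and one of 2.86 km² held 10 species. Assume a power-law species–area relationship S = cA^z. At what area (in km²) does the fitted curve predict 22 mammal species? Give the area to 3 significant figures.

27.8 km²

z = ln(10/3) / ln(2.86/0.0888) = 1.2040 / 3.4722 = 0.3467
c = 3 / 0.0888^0.3467 = 3 / 0.4319 = 6.946
A = (22/6.946)^(1/0.3467) ⇒ ln A = ln(3.167)/0.3467 = 3.3247
A = e^3.3247 ≈ 27.79 km²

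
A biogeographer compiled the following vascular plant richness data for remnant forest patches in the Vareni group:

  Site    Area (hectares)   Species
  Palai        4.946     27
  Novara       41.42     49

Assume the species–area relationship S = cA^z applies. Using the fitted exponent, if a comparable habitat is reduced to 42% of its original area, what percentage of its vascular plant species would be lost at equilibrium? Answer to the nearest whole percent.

z = ln(49/27) / ln(41.42/4.946) = 0.5960 / 2.1252 = 0.2804
S_new/S_old = (A_new/A_old)^z = 0.42^0.2804 = exp(0.2804 × -0.8675) = 0.7841
Fraction lost = 1 − 0.7841 = 0.2159

22%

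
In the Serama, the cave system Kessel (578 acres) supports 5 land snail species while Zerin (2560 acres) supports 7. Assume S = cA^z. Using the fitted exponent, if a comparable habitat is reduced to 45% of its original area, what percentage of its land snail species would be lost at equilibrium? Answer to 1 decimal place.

z = ln(7/5) / ln(2560/578) = 0.3365 / 1.4882 = 0.2261
S_new/S_old = (A_new/A_old)^z = 0.45^0.2261 = exp(0.2261 × -0.7985) = 0.8348
Fraction lost = 1 − 0.8348 = 0.1652

16.5%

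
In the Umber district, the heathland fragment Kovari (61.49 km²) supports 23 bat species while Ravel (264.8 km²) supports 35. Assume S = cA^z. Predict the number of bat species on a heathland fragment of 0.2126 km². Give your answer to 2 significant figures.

z = ln(35/23) / ln(264.8/61.49) = 0.4199 / 1.4601 = 0.2876
c = 23 / 61.49^0.2876 = 23 / 3.269 = 7.036
S₃ = 7.036 × 0.2126^0.2876 = 7.036 × 0.6407 ≈ 4.508

4.5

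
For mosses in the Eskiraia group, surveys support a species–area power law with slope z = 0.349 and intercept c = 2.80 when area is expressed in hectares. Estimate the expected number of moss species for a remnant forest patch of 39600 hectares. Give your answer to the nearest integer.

113 species

S = 2.8 × 39600^0.349
ln S = ln 2.8 + 0.349 × ln 39600 = 1.0296 + 0.349 × 10.5866 = 4.7243
S = e^4.7243 ≈ 112.7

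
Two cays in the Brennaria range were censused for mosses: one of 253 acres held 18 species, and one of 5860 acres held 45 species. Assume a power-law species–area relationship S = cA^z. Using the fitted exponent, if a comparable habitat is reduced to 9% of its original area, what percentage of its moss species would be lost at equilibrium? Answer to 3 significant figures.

50.4%

z = ln(45/18) / ln(5860/253) = 0.9163 / 3.1425 = 0.2916
S_new/S_old = (A_new/A_old)^z = 0.09^0.2916 = exp(0.2916 × -2.4079) = 0.4955
Fraction lost = 1 − 0.4955 = 0.5045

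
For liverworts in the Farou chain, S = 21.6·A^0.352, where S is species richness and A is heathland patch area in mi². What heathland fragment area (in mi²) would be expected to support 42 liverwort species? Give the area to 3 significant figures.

42 = 21.6 × A^0.352  ⇒  A^0.352 = 42/21.6 = 1.944
ln A = ln(1.944) / 0.352 = 0.6650 / 0.352 = 1.8891
A = e^1.8891 ≈ 6.614 mi²

6.61 mi²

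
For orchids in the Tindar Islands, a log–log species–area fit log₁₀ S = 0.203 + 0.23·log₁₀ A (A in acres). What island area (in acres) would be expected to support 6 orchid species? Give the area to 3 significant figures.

317 acres

6 = 1.596 × A^0.23  ⇒  A^0.23 = 6/1.596 = 3.76
ln A = ln(3.76) / 0.23 = 1.3243 / 0.23 = 5.7580
A = e^5.7580 ≈ 316.7 acres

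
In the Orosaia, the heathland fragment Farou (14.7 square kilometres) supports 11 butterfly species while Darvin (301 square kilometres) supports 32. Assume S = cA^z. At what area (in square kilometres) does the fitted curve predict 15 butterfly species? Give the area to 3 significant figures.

z = ln(32/11) / ln(301/14.7) = 1.0678 / 3.0193 = 0.3537
c = 11 / 14.7^0.3537 = 11 / 2.587 = 4.251
A = (15/4.251)^(1/0.3537) ⇒ ln A = ln(3.528)/0.3537 = 3.5648
A = e^3.5648 ≈ 35.33 square kilometres

35.3 square kilometres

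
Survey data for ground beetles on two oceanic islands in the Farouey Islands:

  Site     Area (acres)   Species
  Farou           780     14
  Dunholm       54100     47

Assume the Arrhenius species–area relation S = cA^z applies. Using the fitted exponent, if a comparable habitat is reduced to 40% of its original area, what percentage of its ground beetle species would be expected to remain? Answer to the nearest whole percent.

z = ln(47/14) / ln(54100/780) = 1.2111 / 4.2393 = 0.2857
S_new/S_old = (A_new/A_old)^z = 0.4^0.2857 = exp(0.2857 × -0.9163) = 0.7697

77%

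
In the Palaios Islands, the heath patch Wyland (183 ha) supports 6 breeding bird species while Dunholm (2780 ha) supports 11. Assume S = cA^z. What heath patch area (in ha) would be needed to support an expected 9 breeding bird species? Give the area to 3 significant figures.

z = ln(11/6) / ln(2780/183) = 0.6061 / 2.7207 = 0.2228
c = 6 / 183^0.2228 = 6 / 3.192 = 1.88
A = (9/1.88)^(1/0.2228) ⇒ ln A = ln(4.788)/0.2228 = 7.0295
A = e^7.0295 ≈ 1129 ha

1130 ha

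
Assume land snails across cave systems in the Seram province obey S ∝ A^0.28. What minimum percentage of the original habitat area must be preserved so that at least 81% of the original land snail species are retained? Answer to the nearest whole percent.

Need (A_new/A_old)^0.28 = 0.81, so A_new/A_old = 0.81^(1/0.28) = 0.81^3.571
ln(A_new/A_old) = ln 0.81 / 0.28 = -0.2107 / 0.28 = -0.7526
A_new/A_old = e^-0.7526 ≈ 0.4712

47%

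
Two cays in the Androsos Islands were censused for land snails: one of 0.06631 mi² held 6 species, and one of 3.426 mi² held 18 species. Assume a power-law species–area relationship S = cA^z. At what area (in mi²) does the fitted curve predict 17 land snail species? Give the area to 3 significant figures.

z = ln(18/6) / ln(3.426/0.06631) = 1.0986 / 3.9448 = 0.2785
c = 6 / 0.06631^0.2785 = 6 / 0.4697 = 12.77
A = (17/12.77)^(1/0.2785) ⇒ ln A = ln(1.331)/0.2785 = 1.0262
A = e^1.0262 ≈ 2.79 mi²

2.79 mi²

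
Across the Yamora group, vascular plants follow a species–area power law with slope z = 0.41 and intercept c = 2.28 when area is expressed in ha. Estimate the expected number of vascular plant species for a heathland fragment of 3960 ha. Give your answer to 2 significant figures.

S = 2.28 × 3960^0.41
ln S = ln 2.28 + 0.41 × ln 3960 = 0.8242 + 0.41 × 8.2840 = 4.2206
S = e^4.2206 ≈ 68.08

68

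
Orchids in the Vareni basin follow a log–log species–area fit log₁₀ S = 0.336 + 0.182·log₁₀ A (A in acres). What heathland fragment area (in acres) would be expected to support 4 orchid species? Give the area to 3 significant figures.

4 = 2.168 × A^0.182  ⇒  A^0.182 = 4/2.168 = 1.845
ln A = ln(1.845) / 0.182 = 0.6126 / 0.182 = 3.3661
A = e^3.3661 ≈ 28.96 acres

29.0 acres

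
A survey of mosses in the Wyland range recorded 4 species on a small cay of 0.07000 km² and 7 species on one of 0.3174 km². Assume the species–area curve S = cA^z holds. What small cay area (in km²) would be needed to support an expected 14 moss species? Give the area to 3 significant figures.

2.06 km²

z = ln(7/4) / ln(0.3174/0.07) = 0.5596 / 1.5117 = 0.3702
c = 4 / 0.07^0.3702 = 4 / 0.3736 = 10.71
A = (14/10.71)^(1/0.3702) ⇒ ln A = ln(1.308)/0.3702 = 0.7248
A = e^0.7248 ≈ 2.064 km²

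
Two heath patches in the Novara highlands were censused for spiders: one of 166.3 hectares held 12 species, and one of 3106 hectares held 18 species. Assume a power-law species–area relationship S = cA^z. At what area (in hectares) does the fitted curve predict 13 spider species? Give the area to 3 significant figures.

z = ln(18/12) / ln(3106/166.3) = 0.4055 / 2.9273 = 0.1385
c = 12 / 166.3^0.1385 = 12 / 2.031 = 5.91
A = (13/5.91)^(1/0.1385) ⇒ ln A = ln(2.2)/0.1385 = 5.6917
A = e^5.6917 ≈ 296.4 hectares

296 hectares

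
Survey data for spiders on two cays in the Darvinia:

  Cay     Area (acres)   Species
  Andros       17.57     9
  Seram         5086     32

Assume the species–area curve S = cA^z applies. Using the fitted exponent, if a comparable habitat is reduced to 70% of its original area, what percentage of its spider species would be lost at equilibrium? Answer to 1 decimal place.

z = ln(32/9) / ln(5086/17.57) = 1.2685 / 5.6681 = 0.2238
S_new/S_old = (A_new/A_old)^z = 0.7^0.2238 = exp(0.2238 × -0.3567) = 0.9233
Fraction lost = 1 − 0.9233 = 0.07672

7.7%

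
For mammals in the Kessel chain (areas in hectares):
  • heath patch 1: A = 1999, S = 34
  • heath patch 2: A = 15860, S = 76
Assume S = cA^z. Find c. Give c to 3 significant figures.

z = ln(S₂/S₁) / ln(A₂/A₁) = ln(76/34) / ln(15860/1999) = 0.8044 / 2.0712 = 0.3884
c = S₁ / A₁^z = 34 / 1999^0.3884 = 34 / 19.14 = 1.776

1.78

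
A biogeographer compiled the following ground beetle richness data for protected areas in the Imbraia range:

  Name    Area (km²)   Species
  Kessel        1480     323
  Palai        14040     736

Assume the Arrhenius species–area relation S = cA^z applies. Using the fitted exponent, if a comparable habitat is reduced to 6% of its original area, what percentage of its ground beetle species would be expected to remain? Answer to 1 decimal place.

35.7%

z = ln(736/323) / ln(14040/1480) = 0.8236 / 2.2499 = 0.3661
S_new/S_old = (A_new/A_old)^z = 0.06^0.3661 = exp(0.3661 × -2.8134) = 0.3571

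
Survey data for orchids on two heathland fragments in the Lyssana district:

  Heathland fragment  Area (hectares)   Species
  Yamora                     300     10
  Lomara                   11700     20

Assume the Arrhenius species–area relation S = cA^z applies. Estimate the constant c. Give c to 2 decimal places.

z = ln(S₂/S₁) / ln(A₂/A₁) = ln(20/10) / ln(11700/300) = 0.6931 / 3.6636 = 0.1892
c = S₁ / A₁^z = 10 / 300^0.1892 = 10 / 2.942 = 3.399

3.40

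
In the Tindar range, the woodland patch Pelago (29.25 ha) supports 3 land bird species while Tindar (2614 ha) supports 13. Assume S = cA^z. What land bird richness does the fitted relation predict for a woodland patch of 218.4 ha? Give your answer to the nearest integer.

6

z = ln(13/3) / ln(2614/29.25) = 1.4663 / 4.4928 = 0.3264
c = 3 / 29.25^0.3264 = 3 / 3.01 = 0.9968
S₃ = 0.9968 × 218.4^0.3264 = 0.9968 × 5.801 ≈ 5.782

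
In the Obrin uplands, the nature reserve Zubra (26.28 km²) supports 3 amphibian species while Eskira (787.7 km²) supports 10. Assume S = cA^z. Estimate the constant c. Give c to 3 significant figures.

0.943

z = ln(S₂/S₁) / ln(A₂/A₁) = ln(10/3) / ln(787.7/26.28) = 1.2040 / 3.4003 = 0.3541
c = S₁ / A₁^z = 3 / 26.28^0.3541 = 3 / 3.182 = 0.9429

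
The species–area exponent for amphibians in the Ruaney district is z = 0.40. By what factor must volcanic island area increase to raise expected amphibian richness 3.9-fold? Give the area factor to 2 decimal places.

30.04

(A₂/A₁)^0.4 = 3.9, so A₂/A₁ = 3.9^(1/0.4) = 3.9^2.5
ln(A₂/A₁) = ln 3.9 / 0.4 = 1.3610 / 0.4 = 3.4024
A₂/A₁ = e^3.4024 ≈ 30.04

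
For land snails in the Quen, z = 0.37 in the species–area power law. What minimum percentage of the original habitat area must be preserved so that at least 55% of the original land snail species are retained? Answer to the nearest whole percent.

Need (A_new/A_old)^0.37 = 0.55, so A_new/A_old = 0.55^(1/0.37) = 0.55^2.703
ln(A_new/A_old) = ln 0.55 / 0.37 = -0.5978 / 0.37 = -1.6158
A_new/A_old = e^-1.6158 ≈ 0.1987

20%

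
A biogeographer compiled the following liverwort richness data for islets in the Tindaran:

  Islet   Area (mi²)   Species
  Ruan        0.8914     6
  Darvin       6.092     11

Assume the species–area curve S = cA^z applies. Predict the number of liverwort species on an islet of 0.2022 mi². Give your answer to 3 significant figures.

3.76

z = ln(11/6) / ln(6.092/0.8914) = 0.6061 / 1.9219 = 0.3154
c = 6 / 0.8914^0.3154 = 6 / 0.9644 = 6.222
S₃ = 6.222 × 0.2022^0.3154 = 6.222 × 0.604 ≈ 3.758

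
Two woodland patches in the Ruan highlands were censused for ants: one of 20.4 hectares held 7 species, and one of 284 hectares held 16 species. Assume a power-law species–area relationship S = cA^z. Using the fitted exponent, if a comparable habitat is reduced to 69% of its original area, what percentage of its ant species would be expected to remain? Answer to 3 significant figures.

89.0%

z = ln(16/7) / ln(284/20.4) = 0.8267 / 2.6334 = 0.3139
S_new/S_old = (A_new/A_old)^z = 0.69^0.3139 = exp(0.3139 × -0.3711) = 0.89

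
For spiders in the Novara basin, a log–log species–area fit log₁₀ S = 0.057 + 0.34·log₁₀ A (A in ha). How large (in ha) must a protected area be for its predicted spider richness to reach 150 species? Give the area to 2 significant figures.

1700000 ha

150 = 1.14 × A^0.34  ⇒  A^0.34 = 150/1.14 = 131.6
ln A = ln(131.6) / 0.34 = 4.8794 / 0.34 = 14.3511
A = e^14.3511 ≈ 1708525 ha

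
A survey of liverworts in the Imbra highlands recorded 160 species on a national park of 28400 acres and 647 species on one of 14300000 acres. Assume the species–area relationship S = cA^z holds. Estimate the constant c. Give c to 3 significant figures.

16.0

z = ln(S₂/S₁) / ln(A₂/A₁) = ln(647/160) / ln(14300000/28400) = 1.3972 / 6.2216 = 0.2246
c = S₁ / A₁^z = 160 / 28400^0.2246 = 160 / 10 = 16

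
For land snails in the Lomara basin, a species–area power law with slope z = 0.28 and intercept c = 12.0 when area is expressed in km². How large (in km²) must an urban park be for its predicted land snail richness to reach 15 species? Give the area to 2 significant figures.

15 = 12 × A^0.28  ⇒  A^0.28 = 15/12 = 1.25
ln A = ln(1.25) / 0.28 = 0.2231 / 0.28 = 0.7969
A = e^0.7969 ≈ 2.219 km²

2.2 km²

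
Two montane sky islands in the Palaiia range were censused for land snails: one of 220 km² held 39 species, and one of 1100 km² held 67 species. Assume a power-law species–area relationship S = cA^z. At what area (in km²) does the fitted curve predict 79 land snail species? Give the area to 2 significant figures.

1800 km²

z = ln(67/39) / ln(1100/220) = 0.5411 / 1.6094 = 0.3362
c = 39 / 220^0.3362 = 39 / 6.132 = 6.36
A = (79/6.36)^(1/0.3362) ⇒ ln A = ln(12.42)/0.3362 = 7.4931
A = e^7.4931 ≈ 1796 km²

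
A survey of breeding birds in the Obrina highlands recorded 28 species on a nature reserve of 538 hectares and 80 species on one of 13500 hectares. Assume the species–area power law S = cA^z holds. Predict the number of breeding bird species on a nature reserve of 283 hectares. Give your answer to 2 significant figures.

z = ln(80/28) / ln(13500/538) = 1.0498 / 3.2226 = 0.3258
c = 28 / 538^0.3258 = 28 / 7.755 = 3.61
S₃ = 3.61 × 283^0.3258 = 3.61 × 6.291 ≈ 22.71

23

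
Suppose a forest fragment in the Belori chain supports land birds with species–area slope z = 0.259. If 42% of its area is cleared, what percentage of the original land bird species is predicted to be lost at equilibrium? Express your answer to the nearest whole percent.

S_new/S_old = (A_new/A_old)^z = 0.58^0.259
= exp(0.259 × ln 0.58) = exp(0.259 × -0.5447) = exp(-0.1411) ≈ 0.8684
Fraction lost = 1 − 0.8684 = 0.1316

13%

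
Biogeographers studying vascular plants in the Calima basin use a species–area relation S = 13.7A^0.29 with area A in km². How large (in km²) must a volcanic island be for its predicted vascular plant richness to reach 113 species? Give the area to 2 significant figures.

113 = 13.7 × A^0.29  ⇒  A^0.29 = 113/13.7 = 8.248
ln A = ln(8.248) / 0.29 = 2.1100 / 0.29 = 7.2758
A = e^7.2758 ≈ 1445 km²

1400 km²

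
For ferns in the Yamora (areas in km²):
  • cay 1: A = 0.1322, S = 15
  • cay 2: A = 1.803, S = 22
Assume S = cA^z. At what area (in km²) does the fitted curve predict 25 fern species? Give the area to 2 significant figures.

4.3 km²

z = ln(22/15) / ln(1.803/0.1322) = 0.3830 / 2.6129 = 0.1466
c = 15 / 0.1322^0.1466 = 15 / 0.7433 = 20.18
A = (25/20.18)^(1/0.1466) ⇒ ln A = ln(1.239)/0.1466 = 1.4616
A = e^1.4616 ≈ 4.313 km²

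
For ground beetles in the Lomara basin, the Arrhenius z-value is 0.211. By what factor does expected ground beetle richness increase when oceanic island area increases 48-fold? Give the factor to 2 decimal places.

S₂/S₁ = (A₂/A₁)^z = 48^0.211
ln(S₂/S₁) = 0.211 × ln 48 = 0.211 × 3.8712 = 0.8168
S₂/S₁ = e^0.8168 ≈ 2.263

2.26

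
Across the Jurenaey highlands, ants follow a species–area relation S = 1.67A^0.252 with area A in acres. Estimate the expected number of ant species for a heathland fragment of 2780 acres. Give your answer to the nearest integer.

12

S = 1.67 × 2780^0.252
ln S = ln 1.67 + 0.252 × ln 2780 = 0.5128 + 0.252 × 7.9302 = 2.5112
S = e^2.5112 ≈ 12.32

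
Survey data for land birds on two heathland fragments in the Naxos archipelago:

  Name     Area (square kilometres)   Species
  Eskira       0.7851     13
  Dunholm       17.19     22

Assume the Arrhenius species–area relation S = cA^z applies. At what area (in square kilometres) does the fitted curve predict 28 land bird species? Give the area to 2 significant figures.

z = ln(22/13) / ln(17.19/0.7851) = 0.5261 / 3.0863 = 0.1705
c = 13 / 0.7851^0.1705 = 13 / 0.9596 = 13.55
A = (28/13.55)^(1/0.1705) ⇒ ln A = ln(2.067)/0.1705 = 4.2591
A = e^4.2591 ≈ 70.74 square kilometres

71 square kilometres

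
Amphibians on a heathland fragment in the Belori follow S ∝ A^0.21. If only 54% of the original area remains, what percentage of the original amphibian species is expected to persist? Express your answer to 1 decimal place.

S_new/S_old = (A_new/A_old)^z = 0.54^0.21
= exp(0.21 × ln 0.54) = exp(0.21 × -0.6162) = exp(-0.1294) ≈ 0.8786

87.9%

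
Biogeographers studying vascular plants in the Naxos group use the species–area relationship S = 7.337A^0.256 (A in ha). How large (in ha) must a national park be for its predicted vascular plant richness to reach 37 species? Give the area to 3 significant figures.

37 = 7.337 × A^0.256  ⇒  A^0.256 = 37/7.337 = 5.043
ln A = ln(5.043) / 0.256 = 1.6180 / 0.256 = 6.3203
A = e^6.3203 ≈ 555.7 ha

556 ha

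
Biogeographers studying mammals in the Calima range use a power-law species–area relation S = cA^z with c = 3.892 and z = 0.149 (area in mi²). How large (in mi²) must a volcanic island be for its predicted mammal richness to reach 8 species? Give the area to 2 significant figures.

130 mi²

8 = 3.892 × A^0.149  ⇒  A^0.149 = 8/3.892 = 2.055
ln A = ln(2.055) / 0.149 = 0.7205 / 0.149 = 4.8357
A = e^4.8357 ≈ 125.9 mi²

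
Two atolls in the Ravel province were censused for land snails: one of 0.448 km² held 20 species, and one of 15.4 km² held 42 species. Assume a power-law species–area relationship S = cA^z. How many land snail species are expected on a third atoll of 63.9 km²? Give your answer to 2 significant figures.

57

z = ln(42/20) / ln(15.4/0.448) = 0.7419 / 3.5373 = 0.2097
c = 20 / 0.448^0.2097 = 20 / 0.845 = 23.67
S₃ = 23.67 × 63.9^0.2097 = 23.67 × 2.392 ≈ 56.61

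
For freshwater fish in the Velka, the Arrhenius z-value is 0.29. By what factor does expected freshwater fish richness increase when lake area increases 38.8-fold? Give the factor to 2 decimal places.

S₂/S₁ = (A₂/A₁)^z = 38.8^0.29
ln(S₂/S₁) = 0.29 × ln 38.8 = 0.29 × 3.6584 = 1.0609
S₂/S₁ = e^1.0609 ≈ 2.889

2.89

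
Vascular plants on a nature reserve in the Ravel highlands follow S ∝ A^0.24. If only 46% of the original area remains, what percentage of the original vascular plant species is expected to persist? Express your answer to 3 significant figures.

S_new/S_old = (A_new/A_old)^z = 0.46^0.24
= exp(0.24 × ln 0.46) = exp(0.24 × -0.7765) = exp(-0.1864) ≈ 0.83

83.0%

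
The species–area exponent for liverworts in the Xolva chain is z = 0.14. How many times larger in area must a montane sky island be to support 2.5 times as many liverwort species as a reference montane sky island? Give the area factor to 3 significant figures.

696

(A₂/A₁)^0.14 = 2.5, so A₂/A₁ = 2.5^(1/0.14) = 2.5^7.143
ln(A₂/A₁) = ln 2.5 / 0.14 = 0.9163 / 0.14 = 6.5449
A₂/A₁ = e^6.5449 ≈ 695.7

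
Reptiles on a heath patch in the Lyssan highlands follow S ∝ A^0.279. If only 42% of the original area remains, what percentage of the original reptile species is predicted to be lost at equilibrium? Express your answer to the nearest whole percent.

21%

S_new/S_old = (A_new/A_old)^z = 0.42^0.279
= exp(0.279 × ln 0.42) = exp(0.279 × -0.8675) = exp(-0.2420) ≈ 0.785
Fraction lost = 1 − 0.785 = 0.215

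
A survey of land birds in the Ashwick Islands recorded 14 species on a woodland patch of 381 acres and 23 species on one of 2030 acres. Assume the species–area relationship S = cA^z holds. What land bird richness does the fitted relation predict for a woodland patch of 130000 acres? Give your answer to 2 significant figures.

79

z = ln(23/14) / ln(2030/381) = 0.4964 / 1.6730 = 0.2967
c = 14 / 381^0.2967 = 14 / 5.832 = 2.4
S₃ = 2.4 × 130000^0.2967 = 2.4 × 32.92 ≈ 79.03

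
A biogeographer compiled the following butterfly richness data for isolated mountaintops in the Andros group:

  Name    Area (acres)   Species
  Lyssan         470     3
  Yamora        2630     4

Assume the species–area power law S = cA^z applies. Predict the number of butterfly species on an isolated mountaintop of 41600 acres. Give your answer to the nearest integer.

6

z = ln(4/3) / ln(2630/470) = 0.2877 / 1.7220 = 0.1671
c = 3 / 470^0.1671 = 3 / 2.795 = 1.073
S₃ = 1.073 × 41600^0.1671 = 1.073 × 5.911 ≈ 6.344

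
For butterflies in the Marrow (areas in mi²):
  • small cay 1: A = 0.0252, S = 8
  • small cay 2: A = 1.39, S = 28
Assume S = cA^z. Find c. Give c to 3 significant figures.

25.3

z = ln(S₂/S₁) / ln(A₂/A₁) = ln(28/8) / ln(1.39/0.0252) = 1.2528 / 4.0102 = 0.3124
c = S₁ / A₁^z = 8 / 0.0252^0.3124 = 8 / 0.3167 = 25.26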